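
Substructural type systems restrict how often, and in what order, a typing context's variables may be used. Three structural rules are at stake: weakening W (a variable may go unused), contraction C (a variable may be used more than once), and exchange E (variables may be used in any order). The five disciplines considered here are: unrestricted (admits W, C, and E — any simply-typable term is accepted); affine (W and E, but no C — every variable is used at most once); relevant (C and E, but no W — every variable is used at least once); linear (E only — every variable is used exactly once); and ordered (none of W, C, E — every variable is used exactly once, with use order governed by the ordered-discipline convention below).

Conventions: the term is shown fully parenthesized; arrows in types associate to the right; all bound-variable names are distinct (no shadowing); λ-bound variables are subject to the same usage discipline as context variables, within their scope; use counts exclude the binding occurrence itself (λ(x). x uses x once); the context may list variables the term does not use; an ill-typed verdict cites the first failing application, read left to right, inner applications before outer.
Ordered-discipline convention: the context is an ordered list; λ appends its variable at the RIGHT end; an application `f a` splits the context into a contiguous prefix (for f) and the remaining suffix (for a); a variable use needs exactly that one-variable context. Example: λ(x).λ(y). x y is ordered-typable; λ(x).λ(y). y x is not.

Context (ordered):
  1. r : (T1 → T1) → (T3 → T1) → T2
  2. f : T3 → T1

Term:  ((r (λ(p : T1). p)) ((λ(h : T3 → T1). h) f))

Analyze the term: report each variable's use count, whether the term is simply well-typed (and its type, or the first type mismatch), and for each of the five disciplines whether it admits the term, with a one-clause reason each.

use counts: r ×1, f ×1, p [bound] ×1, h [bound] ×1
use order (left to right): r, p, h, f
typing: well-typed — term : T2
ordered: ✓, single-use (r, f, p, h), ordered derivation ok
linear: ✓, r, f, p, h: one use apiece
affine: ✓, no duplicate uses among r, f, p, h
relevant: ✓, at least one use each (r, f, p, h)
unrestricted: ✓, simply typable at T2; W, C, E all held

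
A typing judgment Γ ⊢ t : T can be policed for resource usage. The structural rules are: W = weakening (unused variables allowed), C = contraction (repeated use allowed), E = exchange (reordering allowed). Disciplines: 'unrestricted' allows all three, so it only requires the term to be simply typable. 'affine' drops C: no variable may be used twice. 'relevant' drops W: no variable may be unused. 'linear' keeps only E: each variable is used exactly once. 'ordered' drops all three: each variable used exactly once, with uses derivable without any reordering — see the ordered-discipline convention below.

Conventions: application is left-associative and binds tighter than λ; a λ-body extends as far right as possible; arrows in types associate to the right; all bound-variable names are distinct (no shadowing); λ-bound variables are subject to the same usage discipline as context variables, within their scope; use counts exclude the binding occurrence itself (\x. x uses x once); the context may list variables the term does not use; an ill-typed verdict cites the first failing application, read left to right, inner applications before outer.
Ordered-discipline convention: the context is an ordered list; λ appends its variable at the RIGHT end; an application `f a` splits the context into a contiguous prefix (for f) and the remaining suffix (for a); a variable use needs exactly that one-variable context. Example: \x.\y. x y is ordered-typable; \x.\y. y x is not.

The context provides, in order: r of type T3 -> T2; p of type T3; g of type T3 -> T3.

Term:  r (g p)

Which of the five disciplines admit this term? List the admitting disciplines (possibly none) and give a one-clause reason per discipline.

admitted by: linear, affine, relevant, unrestricted
use counts: r: 1×, p: 1×, g: 1×
order of uses: r, g, p
typing: ✓ — T2
ordered ✗ (needs exchange: uses follow r, g, p)
linear ✓ (exactly-once usage across r, p, g)
affine ✓ (no duplicate uses among r, p, g)
relevant ✓ (none of r, p, g goes unused)
unrestricted ✓ (simply typable at T2; W, C, E all held)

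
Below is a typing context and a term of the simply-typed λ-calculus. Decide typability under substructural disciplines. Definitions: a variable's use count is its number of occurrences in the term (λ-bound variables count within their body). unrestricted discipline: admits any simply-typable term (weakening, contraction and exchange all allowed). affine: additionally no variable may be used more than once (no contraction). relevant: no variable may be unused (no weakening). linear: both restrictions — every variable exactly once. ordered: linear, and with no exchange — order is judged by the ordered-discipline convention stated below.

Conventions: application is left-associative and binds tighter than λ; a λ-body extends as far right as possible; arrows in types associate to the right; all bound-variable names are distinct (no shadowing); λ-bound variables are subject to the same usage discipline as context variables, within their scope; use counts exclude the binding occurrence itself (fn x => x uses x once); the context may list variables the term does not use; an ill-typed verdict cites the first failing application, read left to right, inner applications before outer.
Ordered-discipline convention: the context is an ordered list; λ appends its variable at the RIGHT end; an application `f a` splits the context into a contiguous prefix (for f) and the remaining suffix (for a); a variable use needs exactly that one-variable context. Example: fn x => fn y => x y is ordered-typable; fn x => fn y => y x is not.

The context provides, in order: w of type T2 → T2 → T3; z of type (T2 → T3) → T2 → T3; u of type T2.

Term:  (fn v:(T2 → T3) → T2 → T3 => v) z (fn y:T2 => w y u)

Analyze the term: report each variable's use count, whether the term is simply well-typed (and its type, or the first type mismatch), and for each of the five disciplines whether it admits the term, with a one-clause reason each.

usage: w: 1×; z: 1×; u: 1×; v (bound): 1×; y (bound): 1×
left-to-right use order: v, z, w, y, u
typing: the term checks, with type T2 → T3
ordered ✗ (needs exchange: uses follow v, z, w, y, u)
linear ✓ (each of w, z, u, v, y used exactly once)
affine ✓ (w, z, u, v, y: no repeats, contraction unneeded)
relevant ✓ (w, z, u, v, y: all used, weakening unneeded)
unrestricted ✓ (simply typable at T2 → T3; W, C, E all held)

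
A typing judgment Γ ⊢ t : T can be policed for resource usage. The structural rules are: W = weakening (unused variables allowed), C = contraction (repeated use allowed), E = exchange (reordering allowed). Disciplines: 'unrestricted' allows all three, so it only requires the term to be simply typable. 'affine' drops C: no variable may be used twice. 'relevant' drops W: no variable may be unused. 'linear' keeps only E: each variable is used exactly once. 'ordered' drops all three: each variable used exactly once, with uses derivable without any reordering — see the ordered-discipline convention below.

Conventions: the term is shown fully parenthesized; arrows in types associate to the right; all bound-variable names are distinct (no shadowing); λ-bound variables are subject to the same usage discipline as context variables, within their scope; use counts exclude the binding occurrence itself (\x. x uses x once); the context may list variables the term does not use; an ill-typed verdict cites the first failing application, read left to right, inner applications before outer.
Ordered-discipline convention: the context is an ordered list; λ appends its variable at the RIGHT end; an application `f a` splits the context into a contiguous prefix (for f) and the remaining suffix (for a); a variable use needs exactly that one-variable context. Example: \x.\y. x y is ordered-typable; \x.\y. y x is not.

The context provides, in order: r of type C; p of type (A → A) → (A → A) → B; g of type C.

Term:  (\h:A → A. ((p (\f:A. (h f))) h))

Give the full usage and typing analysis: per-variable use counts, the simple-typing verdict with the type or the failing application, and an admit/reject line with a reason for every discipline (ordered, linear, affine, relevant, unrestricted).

variable uses: r: 0×; p: 1×; g: 0×; h (λ-bound): 2×; f (λ-bound): 1×
left-to-right use order: p, h, f, h
typing: the term checks, with type (A → A) → B
ordered: ✗ — h ×2 used more than once (contraction); needs weakening: r, g unused
linear: ✗ — h ×2 used more than once (contraction); needs weakening: r, g unused
affine: ✗ — h ×2 used more than once (contraction)
relevant: ✗ — needs weakening: r, g unused
unrestricted: ✓ — typability at (A → A) → B is all that's needed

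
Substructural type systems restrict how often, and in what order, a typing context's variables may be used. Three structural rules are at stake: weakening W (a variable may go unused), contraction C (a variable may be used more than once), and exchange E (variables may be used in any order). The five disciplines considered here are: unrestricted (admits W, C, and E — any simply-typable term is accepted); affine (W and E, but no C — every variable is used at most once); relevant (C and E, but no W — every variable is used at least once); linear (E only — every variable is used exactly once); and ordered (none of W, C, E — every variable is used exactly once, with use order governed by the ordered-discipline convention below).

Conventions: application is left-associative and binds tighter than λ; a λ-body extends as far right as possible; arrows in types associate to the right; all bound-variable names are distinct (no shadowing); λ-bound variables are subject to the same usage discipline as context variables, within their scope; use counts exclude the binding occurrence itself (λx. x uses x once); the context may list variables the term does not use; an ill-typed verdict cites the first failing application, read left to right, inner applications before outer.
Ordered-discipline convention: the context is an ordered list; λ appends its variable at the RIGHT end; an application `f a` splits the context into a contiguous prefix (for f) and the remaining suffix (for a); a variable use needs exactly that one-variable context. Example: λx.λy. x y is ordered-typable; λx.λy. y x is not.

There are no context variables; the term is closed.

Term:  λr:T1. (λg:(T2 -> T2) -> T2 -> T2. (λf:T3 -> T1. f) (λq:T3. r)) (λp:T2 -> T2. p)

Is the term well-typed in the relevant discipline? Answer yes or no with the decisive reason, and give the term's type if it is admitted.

no — unused: g, q — weakening required
use counts: r [bound]: 1, g [bound]: 0, f [bound]: 1, q [bound]: 0, p [bound]: 1
use order (left to right): f, r, p
typing: well-typed — term : T1 -> T3 -> T1
summary: ordered ✗; linear ✗; affine ✓; relevant ✗; unrestricted ✓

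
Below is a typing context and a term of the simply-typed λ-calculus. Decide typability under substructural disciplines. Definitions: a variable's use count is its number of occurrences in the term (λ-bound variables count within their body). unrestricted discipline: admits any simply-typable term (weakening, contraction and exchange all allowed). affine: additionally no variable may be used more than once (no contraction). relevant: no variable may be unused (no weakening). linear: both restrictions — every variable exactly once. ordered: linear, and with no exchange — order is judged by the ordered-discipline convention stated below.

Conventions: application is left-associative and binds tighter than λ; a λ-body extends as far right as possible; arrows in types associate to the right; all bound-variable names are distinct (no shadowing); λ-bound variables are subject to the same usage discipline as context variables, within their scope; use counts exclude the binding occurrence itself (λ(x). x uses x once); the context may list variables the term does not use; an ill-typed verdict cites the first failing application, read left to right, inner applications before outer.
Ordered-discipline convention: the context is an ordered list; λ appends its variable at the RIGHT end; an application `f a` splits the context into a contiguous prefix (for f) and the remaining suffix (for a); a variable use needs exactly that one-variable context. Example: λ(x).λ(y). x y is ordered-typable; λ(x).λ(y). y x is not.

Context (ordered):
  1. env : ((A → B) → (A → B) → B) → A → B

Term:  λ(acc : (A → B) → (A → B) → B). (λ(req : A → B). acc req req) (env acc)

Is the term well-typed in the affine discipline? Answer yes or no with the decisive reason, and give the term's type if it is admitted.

no — acc ×2, req ×2 used more than once (contraction)
variable uses: env=1, acc (λ-bound)=2, req (λ-bound)=2
left-to-right use order: acc, req, req, env, acc
typing: ✓ — ((A → B) → (A → B) → B) → B
summary: ordered ✗, linear ✗, affine ✗, relevant ✓, unrestricted ✓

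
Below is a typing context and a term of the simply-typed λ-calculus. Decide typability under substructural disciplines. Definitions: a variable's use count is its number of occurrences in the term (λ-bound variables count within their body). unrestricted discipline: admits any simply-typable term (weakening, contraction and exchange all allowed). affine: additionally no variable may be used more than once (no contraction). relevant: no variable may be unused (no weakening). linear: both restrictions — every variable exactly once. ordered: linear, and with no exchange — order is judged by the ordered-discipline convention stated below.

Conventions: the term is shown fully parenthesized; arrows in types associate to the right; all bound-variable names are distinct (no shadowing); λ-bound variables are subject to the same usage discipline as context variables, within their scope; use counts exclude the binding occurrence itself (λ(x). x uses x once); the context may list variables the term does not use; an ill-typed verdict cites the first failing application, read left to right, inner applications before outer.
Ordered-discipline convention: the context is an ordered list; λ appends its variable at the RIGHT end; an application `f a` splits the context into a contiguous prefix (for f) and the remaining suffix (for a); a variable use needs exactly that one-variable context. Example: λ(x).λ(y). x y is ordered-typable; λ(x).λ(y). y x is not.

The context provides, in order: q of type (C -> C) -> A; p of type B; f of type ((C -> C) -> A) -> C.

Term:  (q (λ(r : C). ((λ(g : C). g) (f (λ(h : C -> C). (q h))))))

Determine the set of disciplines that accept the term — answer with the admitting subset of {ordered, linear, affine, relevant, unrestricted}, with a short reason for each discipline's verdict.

accepted by: unrestricted
usage: q ×2; p ×0; f ×1; r (λ-bound) ×0; g (λ-bound) ×1; h (λ-bound) ×1
left-to-right use order: q, g, f, q, h
typing: well-typed at A
ordered ✗ (q ×2 used more than once (contraction); unused: p, r — weakening required)
linear ✗ (q ×2 used more than once (contraction); unused: p, r — weakening required)
affine ✗ (q ×2 used more than once (contraction))
relevant ✗ (unused: p, r — weakening required)
unrestricted ✓ (well-typed at A; no restrictions here)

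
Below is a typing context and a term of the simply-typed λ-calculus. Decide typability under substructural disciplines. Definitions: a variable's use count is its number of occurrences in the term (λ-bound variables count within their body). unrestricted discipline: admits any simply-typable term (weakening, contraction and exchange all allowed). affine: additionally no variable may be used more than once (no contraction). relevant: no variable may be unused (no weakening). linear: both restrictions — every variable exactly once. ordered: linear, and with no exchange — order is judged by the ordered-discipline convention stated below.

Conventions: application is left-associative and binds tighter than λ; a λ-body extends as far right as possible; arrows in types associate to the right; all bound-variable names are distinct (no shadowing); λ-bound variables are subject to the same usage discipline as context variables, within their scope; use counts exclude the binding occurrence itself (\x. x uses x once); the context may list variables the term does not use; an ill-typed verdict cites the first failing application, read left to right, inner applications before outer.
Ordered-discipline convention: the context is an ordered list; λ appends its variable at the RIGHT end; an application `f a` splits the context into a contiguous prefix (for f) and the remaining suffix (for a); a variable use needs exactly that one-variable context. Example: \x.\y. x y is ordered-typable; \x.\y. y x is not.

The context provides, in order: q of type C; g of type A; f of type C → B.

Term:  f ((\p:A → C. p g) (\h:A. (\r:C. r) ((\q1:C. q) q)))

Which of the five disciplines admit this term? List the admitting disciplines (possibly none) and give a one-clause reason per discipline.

accepted by: unrestricted
counts: q: 2, g: 1, f: 1, p (λ-bound): 1, h (λ-bound): 0, r (λ-bound): 1, q1 (λ-bound): 0
left-to-right use order: f, p, g, r, q, q
typing: well-typed — term : B
ordered: ✗, q ×2 used more than once (contraction); unused: h, q1 — weakening required
linear: ✗, q ×2 used more than once (contraction); unused: h, q1 — weakening required
affine: ✗, q ×2 used more than once (contraction)
relevant: ✗, unused: h, q1 — weakening required
unrestricted: ✓, well-typed at B; no restrictions here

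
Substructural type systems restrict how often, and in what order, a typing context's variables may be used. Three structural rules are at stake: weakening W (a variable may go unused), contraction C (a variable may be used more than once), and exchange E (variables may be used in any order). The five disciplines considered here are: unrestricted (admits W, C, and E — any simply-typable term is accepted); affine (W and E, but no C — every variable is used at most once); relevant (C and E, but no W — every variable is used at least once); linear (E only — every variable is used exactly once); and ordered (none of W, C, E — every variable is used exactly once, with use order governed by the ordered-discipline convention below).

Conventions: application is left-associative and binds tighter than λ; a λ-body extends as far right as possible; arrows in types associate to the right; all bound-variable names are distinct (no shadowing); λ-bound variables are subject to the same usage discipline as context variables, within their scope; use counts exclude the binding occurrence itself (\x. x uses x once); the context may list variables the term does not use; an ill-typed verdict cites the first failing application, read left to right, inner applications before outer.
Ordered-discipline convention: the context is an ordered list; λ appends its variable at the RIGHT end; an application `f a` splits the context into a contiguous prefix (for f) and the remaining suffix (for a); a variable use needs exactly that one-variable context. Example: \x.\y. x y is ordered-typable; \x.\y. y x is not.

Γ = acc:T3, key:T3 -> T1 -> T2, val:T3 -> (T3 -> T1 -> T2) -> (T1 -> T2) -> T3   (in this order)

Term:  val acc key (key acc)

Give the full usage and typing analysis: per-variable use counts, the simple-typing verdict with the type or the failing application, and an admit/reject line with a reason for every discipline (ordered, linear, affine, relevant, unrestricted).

use counts: acc=2; key=2; val=1
use order (left to right): val, acc, key, key, acc
typing: well-typed at T3
ordered: ✗, repeated use of acc ×2, key ×2
linear: ✗, repeated use of acc ×2, key ×2
affine: ✗, repeated use of acc ×2, key ×2
relevant: ✓, acc, key, val: all used, weakening unneeded
unrestricted: ✓, type-checks (T3) and nothing is barred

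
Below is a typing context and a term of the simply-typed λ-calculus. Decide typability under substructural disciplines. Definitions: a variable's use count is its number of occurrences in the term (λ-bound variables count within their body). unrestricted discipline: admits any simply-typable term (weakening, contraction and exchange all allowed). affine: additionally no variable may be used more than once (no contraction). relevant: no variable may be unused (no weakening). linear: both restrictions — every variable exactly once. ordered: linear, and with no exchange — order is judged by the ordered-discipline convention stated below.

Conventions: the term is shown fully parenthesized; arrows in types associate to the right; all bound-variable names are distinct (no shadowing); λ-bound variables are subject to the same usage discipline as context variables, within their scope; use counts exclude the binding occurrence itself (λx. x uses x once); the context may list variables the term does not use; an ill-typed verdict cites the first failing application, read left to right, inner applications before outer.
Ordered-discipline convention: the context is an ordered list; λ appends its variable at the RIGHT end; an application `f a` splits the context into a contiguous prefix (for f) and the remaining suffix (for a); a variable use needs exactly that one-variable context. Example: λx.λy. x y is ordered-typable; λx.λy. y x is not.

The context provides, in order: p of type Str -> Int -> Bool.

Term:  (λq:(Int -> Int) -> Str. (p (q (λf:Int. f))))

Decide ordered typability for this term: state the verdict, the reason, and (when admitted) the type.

yes — p, q, f once each; derivable with no W/C/E; term : ((Int -> Int) -> Str) -> Int -> Bool
use counts: p: 1, q (λ-bound): 1, f (λ-bound): 1
left-to-right use order: p, q, f
typing: well-typed — term : ((Int -> Int) -> Str) -> Int -> Bool
across the five disciplines: ordered ✓, linear ✓, affine ✓, relevant ✓, unrestricted ✓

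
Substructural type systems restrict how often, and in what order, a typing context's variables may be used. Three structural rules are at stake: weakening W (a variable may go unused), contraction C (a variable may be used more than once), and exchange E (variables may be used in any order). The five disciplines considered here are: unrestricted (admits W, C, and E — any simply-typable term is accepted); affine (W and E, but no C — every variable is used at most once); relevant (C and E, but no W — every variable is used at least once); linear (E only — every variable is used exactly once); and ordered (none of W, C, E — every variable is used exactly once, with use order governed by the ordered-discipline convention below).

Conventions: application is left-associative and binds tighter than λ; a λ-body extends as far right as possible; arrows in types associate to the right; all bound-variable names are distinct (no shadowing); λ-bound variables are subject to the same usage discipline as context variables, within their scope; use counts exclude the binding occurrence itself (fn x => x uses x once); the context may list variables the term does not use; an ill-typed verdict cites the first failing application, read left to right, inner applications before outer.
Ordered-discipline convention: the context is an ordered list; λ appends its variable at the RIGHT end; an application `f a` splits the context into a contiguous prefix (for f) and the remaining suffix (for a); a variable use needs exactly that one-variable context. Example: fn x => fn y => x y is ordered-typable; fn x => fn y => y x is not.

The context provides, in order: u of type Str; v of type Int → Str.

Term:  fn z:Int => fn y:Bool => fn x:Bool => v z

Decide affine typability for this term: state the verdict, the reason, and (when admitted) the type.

yes — none of u, v, z, y, x used more than once; term : Int → Bool → Bool → Str
variable uses: u: 0×; v: 1×; z [bound]: 1×; y [bound]: 0×; x [bound]: 0×
order of uses: v, z
typing: the term checks, with type Int → Bool → Bool → Str
per-discipline verdicts: ordered ✗, linear ✗, affine ✓, relevant ✗, unrestricted ✓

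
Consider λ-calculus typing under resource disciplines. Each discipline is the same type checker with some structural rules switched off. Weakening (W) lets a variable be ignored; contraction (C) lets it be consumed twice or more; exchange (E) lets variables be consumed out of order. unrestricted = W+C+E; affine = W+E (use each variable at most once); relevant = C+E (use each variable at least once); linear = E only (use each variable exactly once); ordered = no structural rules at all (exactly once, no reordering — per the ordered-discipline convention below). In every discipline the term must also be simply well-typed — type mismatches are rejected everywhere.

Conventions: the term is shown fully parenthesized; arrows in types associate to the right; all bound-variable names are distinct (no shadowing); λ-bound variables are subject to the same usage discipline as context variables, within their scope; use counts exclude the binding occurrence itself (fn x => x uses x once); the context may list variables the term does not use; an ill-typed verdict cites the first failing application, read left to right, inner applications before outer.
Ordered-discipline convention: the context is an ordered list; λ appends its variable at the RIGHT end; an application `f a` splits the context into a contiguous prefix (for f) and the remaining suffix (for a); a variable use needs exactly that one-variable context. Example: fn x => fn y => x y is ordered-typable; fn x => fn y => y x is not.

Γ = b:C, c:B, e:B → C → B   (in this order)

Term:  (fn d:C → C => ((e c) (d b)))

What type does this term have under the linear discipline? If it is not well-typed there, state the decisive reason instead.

term : (C → C) → B
variable uses: b: 1; c: 1; e: 1; d [bound]: 1
order of uses: e, c, d, b
typing: well-typed — term : (C → C) → B
all disciplines: ordered ✗, linear ✓, affine ✓, relevant ✓, unrestricted ✓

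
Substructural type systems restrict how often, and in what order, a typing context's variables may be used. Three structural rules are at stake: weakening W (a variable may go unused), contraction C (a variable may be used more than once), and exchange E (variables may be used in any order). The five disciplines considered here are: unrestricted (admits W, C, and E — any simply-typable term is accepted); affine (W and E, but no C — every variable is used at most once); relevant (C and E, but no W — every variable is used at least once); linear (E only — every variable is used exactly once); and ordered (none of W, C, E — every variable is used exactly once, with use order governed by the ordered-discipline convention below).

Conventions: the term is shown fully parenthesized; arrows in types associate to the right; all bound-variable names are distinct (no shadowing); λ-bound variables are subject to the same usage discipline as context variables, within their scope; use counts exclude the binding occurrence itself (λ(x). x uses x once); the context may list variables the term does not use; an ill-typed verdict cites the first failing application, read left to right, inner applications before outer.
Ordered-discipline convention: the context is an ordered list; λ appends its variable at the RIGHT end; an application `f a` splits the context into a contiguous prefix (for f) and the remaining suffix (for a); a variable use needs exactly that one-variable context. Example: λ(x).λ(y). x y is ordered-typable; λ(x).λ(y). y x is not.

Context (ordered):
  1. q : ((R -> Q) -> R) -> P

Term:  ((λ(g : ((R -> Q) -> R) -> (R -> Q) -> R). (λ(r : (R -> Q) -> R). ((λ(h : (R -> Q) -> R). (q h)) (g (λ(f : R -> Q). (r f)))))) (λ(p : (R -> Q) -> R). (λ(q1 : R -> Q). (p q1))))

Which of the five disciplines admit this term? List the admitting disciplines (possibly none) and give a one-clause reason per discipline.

admitted in: ordered, linear, affine, relevant, unrestricted
counts: q ×1, g (bound) ×1, r (bound) ×1, h (bound) ×1, f (bound) ×1, p (bound) ×1, q1 (bound) ×1
use order (left to right): q, h, g, r, f, p, q1
typing: well-typed — term : ((R -> Q) -> R) -> P
ordered ✓ (q, g, r, h, f, p, q1 once each; derivable with no W/C/E)
linear ✓ (each of q, g, r, h, f, p, q1 used exactly once)
affine ✓ (q, g, r, h, f, p, q1: no repeats, contraction unneeded)
relevant ✓ (at least one use each (q, g, r, h, f, p, q1))
unrestricted ✓ (typability at ((R -> Q) -> R) -> P is all that's needed)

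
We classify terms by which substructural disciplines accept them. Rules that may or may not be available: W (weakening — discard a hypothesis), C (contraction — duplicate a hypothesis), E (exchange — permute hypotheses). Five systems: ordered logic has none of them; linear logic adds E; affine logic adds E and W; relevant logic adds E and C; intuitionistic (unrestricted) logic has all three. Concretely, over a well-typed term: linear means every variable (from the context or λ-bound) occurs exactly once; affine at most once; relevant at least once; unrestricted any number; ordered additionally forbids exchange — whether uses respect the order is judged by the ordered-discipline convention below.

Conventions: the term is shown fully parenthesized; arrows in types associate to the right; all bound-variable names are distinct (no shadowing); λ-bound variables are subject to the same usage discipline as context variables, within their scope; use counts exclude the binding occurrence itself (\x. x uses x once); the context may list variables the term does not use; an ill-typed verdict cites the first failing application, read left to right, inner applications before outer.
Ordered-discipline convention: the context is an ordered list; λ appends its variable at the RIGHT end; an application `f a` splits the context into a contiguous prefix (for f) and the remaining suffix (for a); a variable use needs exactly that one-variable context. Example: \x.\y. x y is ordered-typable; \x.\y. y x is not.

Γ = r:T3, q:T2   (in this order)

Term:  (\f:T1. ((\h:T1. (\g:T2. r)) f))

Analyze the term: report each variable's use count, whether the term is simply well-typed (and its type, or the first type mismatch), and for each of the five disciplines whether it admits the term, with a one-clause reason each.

counts: r: 1×, q: 0×, f (λ-bound): 1×, h (λ-bound): 0×, g (λ-bound): 0×
order of uses: r, f
typing: well-typed — term : T1 → T2 → T3
ordered ✗ (q, h, g left unused)
linear ✗ (q, h, g left unused)
affine ✓ (no duplicate uses among r, q, f, h, g)
relevant ✗ (q, h, g left unused)
unrestricted ✓ (typability at T1 → T2 → T3 is all that's needed)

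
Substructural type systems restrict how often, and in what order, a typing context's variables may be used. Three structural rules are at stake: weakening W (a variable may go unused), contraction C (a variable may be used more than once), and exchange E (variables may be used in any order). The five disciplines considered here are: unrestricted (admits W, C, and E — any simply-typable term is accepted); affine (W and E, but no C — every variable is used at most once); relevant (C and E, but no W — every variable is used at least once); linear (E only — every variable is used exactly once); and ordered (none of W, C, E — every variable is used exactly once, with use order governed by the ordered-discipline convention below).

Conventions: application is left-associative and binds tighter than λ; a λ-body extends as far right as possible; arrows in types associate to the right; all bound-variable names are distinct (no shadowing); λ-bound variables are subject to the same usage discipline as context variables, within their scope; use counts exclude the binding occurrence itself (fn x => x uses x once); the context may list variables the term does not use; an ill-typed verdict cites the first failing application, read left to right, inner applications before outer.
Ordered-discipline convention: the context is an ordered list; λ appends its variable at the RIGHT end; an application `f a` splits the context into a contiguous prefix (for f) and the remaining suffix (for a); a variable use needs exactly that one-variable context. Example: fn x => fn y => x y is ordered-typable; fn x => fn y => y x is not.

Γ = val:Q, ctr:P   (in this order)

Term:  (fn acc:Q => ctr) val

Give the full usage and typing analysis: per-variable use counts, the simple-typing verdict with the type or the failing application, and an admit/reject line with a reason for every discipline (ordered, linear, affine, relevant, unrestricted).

usage: val: 1; ctr: 1; acc (bound): 0
left-to-right use order: ctr, val
typing: the term checks, with type P
ordered: ✗ — unused: acc — weakening required
linear: ✗ — unused: acc — weakening required
affine: ✓ — no duplicate uses among val, ctr, acc
relevant: ✗ — unused: acc — weakening required
unrestricted: ✓ — type-checks (P) and nothing is barred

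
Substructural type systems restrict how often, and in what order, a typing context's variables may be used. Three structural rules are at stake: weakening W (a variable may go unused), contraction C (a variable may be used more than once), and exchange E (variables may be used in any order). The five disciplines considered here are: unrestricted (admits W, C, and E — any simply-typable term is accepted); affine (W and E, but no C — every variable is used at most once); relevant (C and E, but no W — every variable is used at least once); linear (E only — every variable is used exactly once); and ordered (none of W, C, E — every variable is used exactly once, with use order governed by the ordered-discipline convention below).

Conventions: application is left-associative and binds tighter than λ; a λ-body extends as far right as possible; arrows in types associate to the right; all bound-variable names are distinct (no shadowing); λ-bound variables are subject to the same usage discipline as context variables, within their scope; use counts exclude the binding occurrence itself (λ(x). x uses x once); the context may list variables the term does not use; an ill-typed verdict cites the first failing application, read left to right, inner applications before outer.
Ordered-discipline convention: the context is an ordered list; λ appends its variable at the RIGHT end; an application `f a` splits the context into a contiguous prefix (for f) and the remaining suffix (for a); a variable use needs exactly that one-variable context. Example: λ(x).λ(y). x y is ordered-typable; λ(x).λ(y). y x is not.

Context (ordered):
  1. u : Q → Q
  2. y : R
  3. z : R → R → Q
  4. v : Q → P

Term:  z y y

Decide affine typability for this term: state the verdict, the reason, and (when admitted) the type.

no — uses contraction: y ×2
counts: u=0; y=2; z=1; v=0
order of uses: z, y, y
typing: ✓ — Q
all disciplines: ordered ✗ · linear ✗ · affine ✗ · relevant ✗ · unrestricted ✓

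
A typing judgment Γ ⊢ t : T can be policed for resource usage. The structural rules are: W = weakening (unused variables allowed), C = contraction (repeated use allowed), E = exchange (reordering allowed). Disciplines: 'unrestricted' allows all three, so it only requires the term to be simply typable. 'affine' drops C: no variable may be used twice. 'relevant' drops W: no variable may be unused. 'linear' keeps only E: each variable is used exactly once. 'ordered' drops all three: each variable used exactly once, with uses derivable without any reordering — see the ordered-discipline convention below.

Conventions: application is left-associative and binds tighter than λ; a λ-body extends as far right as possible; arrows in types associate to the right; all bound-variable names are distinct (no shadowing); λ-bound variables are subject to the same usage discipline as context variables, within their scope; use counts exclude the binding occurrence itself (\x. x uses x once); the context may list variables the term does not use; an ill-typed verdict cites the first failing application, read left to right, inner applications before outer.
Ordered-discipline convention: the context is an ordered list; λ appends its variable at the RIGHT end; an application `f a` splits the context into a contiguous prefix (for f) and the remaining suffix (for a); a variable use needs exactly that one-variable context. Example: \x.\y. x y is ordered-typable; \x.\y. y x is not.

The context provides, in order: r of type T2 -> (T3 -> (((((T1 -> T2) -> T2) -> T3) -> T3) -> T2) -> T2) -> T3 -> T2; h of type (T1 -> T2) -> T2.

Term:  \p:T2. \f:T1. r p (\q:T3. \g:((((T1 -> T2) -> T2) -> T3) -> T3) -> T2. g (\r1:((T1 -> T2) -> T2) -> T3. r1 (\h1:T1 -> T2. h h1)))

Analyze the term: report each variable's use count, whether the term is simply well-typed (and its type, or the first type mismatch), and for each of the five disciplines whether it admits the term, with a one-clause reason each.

variable uses: r=1; h=1; p (λ-bound)=1; f (λ-bound)=0; q (λ-bound)=0; g (λ-bound)=1; r1 (λ-bound)=1; h1 (λ-bound)=1
use order (left to right): r, p, g, r1, h, h1
typing: ✓ — T2 -> T1 -> T3 -> T2
ordered ✗ (unused: f, q — weakening required)
linear ✗ (unused: f, q — weakening required)
affine ✓ (at most one use each (r, h, p, f, q, g, r1, h1))
relevant ✗ (unused: f, q — weakening required)
unrestricted ✓ (type-checks (T2 -> T1 -> T3 -> T2) and nothing is barred)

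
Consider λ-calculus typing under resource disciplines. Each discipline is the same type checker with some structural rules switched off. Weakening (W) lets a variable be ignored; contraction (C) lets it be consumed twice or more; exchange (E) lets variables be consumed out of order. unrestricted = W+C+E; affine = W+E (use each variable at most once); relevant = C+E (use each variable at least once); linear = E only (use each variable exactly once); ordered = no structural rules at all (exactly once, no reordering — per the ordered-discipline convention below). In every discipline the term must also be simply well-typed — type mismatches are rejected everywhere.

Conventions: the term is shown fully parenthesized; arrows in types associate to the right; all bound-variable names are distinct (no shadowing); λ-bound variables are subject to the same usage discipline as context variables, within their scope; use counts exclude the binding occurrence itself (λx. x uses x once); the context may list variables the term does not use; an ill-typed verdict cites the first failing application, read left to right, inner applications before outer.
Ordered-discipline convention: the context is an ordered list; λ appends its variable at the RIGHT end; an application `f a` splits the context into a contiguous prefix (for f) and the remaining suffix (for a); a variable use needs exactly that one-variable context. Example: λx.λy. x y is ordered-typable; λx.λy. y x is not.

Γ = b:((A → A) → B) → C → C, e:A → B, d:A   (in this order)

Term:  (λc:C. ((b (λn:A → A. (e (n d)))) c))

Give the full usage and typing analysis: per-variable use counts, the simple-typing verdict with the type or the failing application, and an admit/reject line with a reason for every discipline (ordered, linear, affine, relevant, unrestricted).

use counts: b ×1, e ×1, d ×1, c (bound) ×1, n (bound) ×1
use order (left to right): b, e, n, d, c
typing: ✓ — C → C
ordered ✗ (no ordered split (uses run b, e, n, d, c))
linear ✓ (single use per variable (b, e, d, c, n))
affine ✓ (no duplicate uses among b, e, d, c, n)
relevant ✓ (every one of b, e, d, c, n appears)
unrestricted ✓ (type-checks (C → C) and nothing is barred)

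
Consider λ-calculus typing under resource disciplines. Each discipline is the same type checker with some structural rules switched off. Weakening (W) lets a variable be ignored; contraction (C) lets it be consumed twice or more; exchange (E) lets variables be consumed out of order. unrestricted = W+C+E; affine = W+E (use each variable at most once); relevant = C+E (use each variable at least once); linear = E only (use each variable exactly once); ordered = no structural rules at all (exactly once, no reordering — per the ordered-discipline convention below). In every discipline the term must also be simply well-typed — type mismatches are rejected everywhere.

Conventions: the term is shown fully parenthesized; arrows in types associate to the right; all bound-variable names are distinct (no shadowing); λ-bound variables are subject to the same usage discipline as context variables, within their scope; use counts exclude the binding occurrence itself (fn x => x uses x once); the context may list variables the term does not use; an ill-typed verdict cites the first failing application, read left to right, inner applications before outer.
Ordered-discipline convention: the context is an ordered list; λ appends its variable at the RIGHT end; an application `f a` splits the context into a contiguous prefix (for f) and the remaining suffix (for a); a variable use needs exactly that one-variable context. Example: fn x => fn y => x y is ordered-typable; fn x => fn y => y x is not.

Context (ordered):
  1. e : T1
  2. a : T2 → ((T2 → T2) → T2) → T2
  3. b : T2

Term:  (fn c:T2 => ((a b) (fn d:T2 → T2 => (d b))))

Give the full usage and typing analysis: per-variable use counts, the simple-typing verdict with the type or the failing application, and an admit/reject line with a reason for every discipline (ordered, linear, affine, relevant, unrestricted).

counts: e: 0; a: 1; b: 2; c (λ-bound): 0; d (λ-bound): 1
left-to-right use order: a, b, d, b
typing: ✓ — T2 → T2
ordered ✗ (b ×2 used more than once (contraction); e, c never used (weakening))
linear ✗ (b ×2 used more than once (contraction); e, c never used (weakening))
affine ✗ (b ×2 used more than once (contraction))
relevant ✗ (e, c never used (weakening))
unrestricted ✓ (typability at T2 → T2 is all that's needed)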